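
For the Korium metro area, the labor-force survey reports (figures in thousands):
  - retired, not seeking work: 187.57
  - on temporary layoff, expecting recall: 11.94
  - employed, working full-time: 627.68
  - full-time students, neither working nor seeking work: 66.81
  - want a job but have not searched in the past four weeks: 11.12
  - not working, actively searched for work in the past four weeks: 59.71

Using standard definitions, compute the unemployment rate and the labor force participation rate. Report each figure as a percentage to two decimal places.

Unemployment rate ≈ 10.25%; labor force participation rate ≈ 72.48%.

Employed = 627.68 thousand.
Unemployed = 11.94 + 59.71 = 71.65 thousand (jobless and actively searching, or on temporary layoff).
Labor force = 627.68 + 71.65 = 699.33 thousand.
Not in labor force = 187.57 + 66.81 + 11.12 = 265.50 thousand (those not working and not actively searching are outside the labor force — including those who want a job but have given up searching).
Civilian working-age population = 699.33 + 265.50 = 964.83 thousand.
Unemployment rate = 71.65 / 699.33 = 10.25%.
Labor force participation rate = 699.33 / 964.83 = 72.48%.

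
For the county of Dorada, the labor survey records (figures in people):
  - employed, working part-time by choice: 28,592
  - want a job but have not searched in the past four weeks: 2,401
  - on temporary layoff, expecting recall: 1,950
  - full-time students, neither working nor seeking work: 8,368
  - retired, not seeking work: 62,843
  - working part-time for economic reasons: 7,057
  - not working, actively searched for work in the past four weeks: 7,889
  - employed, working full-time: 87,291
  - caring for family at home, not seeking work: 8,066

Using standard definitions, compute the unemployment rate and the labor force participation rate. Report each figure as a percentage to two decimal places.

Unemployment rate ≈ 7.41%; labor force participation rate ≈ 61.91%.

Employed = 28,592 + 7,057 + 87,291 = 122,940 (anyone who worked, including part-time for economic reasons, counts as employed).
Unemployed = 1,950 + 7,889 = 9,839 (jobless and actively searching, or on temporary layoff).
Labor force = 122,940 + 9,839 = 132,779.
Not in labor force = 2,401 + 8,368 + 62,843 + 8,066 = 81,678 (those not working and not actively searching are outside the labor force — including those who want a job but have given up searching).
Civilian working-age population = 132,779 + 81,678 = 214,457.
Unemployment rate = 9,839 / 132,779 = 7.41%.
Labor force participation rate = 132,779 / 214,457 = 61.91%.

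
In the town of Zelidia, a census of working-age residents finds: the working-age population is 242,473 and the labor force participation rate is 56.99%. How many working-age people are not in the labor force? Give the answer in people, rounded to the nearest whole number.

About 104,288 are not in the labor force.

Share not in the labor force = 1 − 0.5699 = 0.4301.
Not in labor force = 0.4301 × 242,473 ≈ 104,288.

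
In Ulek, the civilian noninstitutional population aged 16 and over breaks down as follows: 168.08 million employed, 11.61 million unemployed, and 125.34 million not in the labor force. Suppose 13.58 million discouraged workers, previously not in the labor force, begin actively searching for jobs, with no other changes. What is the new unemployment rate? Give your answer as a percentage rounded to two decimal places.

New unemployment rate ≈ 13.03%.

Initially, labor force = 168.08 + 11.61 = 179.69 million, so u = 11.61/179.69 = 6.46%.
After the change, unemployed and labor force both rise by 13.58 → E = 168.08, U = 25.19, labor force = 193.27 million.
New unemployment rate = 25.19 / 193.27 = 13.03%.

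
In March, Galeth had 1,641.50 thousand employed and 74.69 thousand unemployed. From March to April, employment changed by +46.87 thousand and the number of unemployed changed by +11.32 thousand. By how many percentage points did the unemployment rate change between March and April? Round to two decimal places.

March: labor force = 1,641.50 + 74.69 = 1,716.19; u = 74.69/1,716.19 = 4.35%.
April: labor force = 1,688.37 + 86.01 = 1,774.38; u = 86.01/1,774.38 = 4.85%.
Change = 4.85% − 4.35% = +0.50 pp.

The unemployment rate changed by +0.50 percentage points.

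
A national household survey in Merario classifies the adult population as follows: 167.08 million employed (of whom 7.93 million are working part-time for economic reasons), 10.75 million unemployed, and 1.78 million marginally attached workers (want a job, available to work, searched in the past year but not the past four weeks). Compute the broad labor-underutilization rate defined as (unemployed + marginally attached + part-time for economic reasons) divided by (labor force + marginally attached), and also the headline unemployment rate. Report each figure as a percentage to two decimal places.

Labor force = 167.08 + 10.75 = 177.83 million.
Numerator = 10.75 + 1.78 + 7.93 = 20.46 million.
Denominator = 177.83 + 1.78 = 179.61 million.
Broad rate = 20.46 / 179.61 = 11.39%.
Headline unemployment rate = 10.75 / 177.83 = 6.05%.

Broad underutilization rate ≈ 11.39%; headline unemployment rate ≈ 6.05%.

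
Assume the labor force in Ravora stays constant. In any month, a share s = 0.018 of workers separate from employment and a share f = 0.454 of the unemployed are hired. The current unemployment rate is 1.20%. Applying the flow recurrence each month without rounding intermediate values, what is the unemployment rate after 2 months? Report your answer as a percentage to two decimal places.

With a fixed labor force, u_{t+1} = u_t + s·(1−u_t) − f·u_t = u_t·(1−s−f) + s.
Here 1−s−f = 0.528 and s = 0.018.
u_1 = 0.012000 × 0.528 + 0.018 = 0.024336.
u_2 = 0.024336 × 0.528 + 0.018 = 0.030849.

Unemployment rate after two months ≈ 3.08%.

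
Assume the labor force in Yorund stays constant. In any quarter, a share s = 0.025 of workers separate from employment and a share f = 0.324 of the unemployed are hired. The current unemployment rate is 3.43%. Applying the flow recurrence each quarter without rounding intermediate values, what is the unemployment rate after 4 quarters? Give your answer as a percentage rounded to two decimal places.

With a fixed labor force, u_{t+1} = u_t + s·(1−u_t) − f·u_t = u_t·(1−s−f) + s.
Here 1−s−f = 0.651 and s = 0.025.
u_1 = 0.034300 × 0.651 + 0.025 = 0.047329.
u_2 = 0.047329 × 0.651 + 0.025 = 0.055811.
u_3 = 0.055811 × 0.651 + 0.025 = 0.061333.
u_4 = 0.061333 × 0.651 + 0.025 = 0.064928.

Unemployment rate after four quarters ≈ 6.49%.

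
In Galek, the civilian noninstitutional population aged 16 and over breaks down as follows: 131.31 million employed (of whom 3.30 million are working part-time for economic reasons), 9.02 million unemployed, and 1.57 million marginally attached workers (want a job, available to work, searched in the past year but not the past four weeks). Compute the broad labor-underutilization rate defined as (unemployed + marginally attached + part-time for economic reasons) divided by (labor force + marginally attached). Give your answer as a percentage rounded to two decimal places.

Labor force = 131.31 + 9.02 = 140.33 million.
Numerator = 9.02 + 1.57 + 3.30 = 13.89 million.
Denominator = 140.33 + 1.57 = 141.90 million.
Broad rate = 13.89 / 141.90 = 9.79%.

Broad underutilization rate ≈ 9.79%.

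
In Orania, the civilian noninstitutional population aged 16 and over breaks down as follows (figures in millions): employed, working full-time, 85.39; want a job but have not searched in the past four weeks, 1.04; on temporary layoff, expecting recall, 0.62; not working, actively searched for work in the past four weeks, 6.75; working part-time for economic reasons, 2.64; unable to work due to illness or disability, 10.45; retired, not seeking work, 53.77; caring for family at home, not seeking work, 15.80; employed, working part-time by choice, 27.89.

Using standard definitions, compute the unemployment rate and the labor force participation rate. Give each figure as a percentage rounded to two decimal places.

Unemployment rate ≈ 5.98%; labor force participation rate ≈ 60.33%.

Employed = 85.39 + 2.64 + 27.89 = 115.92 million (anyone who worked, including part-time for economic reasons, counts as employed).
Unemployed = 0.62 + 6.75 = 7.37 million (jobless and actively searching, or on temporary layoff).
Labor force = 115.92 + 7.37 = 123.29 million.
Not in labor force = 1.04 + 10.45 + 53.77 + 15.80 = 81.06 million (those not working and not actively searching are outside the labor force — including those who want a job but have given up searching).
Civilian working-age population = 123.29 + 81.06 = 204.35 million.
Unemployment rate = 7.37 / 123.29 = 5.98%.
Labor force participation rate = 123.29 / 204.35 = 60.33%.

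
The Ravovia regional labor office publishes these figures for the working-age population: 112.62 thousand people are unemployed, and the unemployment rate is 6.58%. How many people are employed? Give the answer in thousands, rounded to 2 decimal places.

About 1,598.93 thousand are employed.

Labor force = U / u = 112.62 / 0.0658 ≈ 1,711.55 thousand.
Employed = labor force − unemployed = 1,711.55 − 112.62 = 1,598.93 thousand.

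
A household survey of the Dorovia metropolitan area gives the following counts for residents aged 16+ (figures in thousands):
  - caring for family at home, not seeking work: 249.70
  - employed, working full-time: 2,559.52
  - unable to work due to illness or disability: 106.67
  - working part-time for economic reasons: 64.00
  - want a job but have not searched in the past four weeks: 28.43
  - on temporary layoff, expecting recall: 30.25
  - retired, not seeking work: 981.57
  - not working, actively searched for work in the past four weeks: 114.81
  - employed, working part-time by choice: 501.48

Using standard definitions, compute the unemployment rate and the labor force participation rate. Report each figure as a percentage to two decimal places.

Unemployment rate ≈ 4.44%; labor force participation rate ≈ 70.53%.

Employed = 2,559.52 + 64.00 + 501.48 = 3,125.00 thousand (anyone who worked, including part-time for economic reasons, counts as employed).
Unemployed = 30.25 + 114.81 = 145.06 thousand (jobless and actively searching, or on temporary layoff).
Labor force = 3,125.00 + 145.06 = 3,270.06 thousand.
Not in labor force = 249.70 + 106.67 + 28.43 + 981.57 = 1,366.37 thousand (those not working and not actively searching are outside the labor force — including those who want a job but have given up searching).
Civilian working-age population = 3,270.06 + 1,366.37 = 4,636.43 thousand.
Unemployment rate = 145.06 / 3,270.06 = 4.44%.
Labor force participation rate = 3,270.06 / 4,636.43 = 70.53%.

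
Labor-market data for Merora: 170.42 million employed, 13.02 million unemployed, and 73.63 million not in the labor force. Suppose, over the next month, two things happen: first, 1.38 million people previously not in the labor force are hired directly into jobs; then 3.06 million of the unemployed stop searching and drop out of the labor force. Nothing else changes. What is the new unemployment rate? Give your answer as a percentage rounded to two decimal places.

New unemployment rate ≈ 5.48%.

Initially, labor force = 170.42 + 13.02 = 183.44 million, so u = 13.02/183.44 = 7.10%.
After the first change, employed and labor force both rise by 1.38; unemployed unchanged → E = 171.80, U = 13.02, labor force = 184.82 million.
After the second change, unemployed and labor force both fall by 3.06 → E = 171.80, U = 9.96, labor force = 181.76 million.
New unemployment rate = 9.96 / 181.76 = 5.48%.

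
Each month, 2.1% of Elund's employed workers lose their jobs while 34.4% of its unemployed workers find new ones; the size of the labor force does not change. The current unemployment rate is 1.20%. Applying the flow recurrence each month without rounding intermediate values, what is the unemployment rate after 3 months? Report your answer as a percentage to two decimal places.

Unemployment rate after three months ≈ 4.59%.

With a fixed labor force, u_{t+1} = u_t + s·(1−u_t) − f·u_t = u_t·(1−s−f) + s.
Here 1−s−f = 0.635 and s = 0.021.
u_1 = 0.012000 × 0.635 + 0.021 = 0.028620.
u_2 = 0.028620 × 0.635 + 0.021 = 0.039174.
u_3 = 0.039174 × 0.635 + 0.021 = 0.045875.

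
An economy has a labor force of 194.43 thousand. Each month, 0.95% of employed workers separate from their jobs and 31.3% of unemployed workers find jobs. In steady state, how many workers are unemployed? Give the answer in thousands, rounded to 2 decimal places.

Steady-state unemployment rate u* = s/(s+f) = 0.95/(0.95+31.3) = 0.029457.
Unemployed = u* × labor force = 0.029457 × 194.43 ≈ 5.73 thousand.

About 5.73 thousand are unemployed in steady state.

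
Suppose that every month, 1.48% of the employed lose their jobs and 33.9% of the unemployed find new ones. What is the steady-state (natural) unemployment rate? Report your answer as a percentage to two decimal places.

At steady state the flows balance: s·E = f·U, so U/(E+U) = s/(s+f).
u* = 1.48 / (1.48 + 33.9) = 1.48 / 35.38 = 4.18%.

Steady-state unemployment rate ≈ 4.18%.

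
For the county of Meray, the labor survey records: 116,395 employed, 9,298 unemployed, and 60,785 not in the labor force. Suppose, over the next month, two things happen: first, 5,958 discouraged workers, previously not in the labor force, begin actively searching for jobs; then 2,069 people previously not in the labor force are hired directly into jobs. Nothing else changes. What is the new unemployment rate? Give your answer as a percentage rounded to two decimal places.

New unemployment rate ≈ 11.41%.

Initially, labor force = 116,395 + 9,298 = 125,693, so u = 9,298/125,693 = 7.40%.
After the first change, unemployed and labor force both rise by 5,958 → E = 116,395, U = 15,256, labor force = 131,651.
After the second change, employed and labor force both rise by 2,069; unemployed unchanged → E = 118,464, U = 15,256, labor force = 133,720.
New unemployment rate = 15,256 / 133,720 = 11.41%.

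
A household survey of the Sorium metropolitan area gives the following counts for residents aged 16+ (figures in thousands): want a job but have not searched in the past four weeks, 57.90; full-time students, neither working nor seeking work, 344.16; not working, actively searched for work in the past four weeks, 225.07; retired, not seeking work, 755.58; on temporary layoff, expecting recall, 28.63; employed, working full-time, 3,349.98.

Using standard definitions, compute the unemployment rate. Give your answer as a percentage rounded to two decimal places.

Employed = 3,349.98 thousand.
Unemployed = 225.07 + 28.63 = 253.70 thousand (jobless and actively searching, or on temporary layoff).
Labor force = 3,349.98 + 253.70 = 3,603.68 thousand.
Unemployment rate = 253.70 / 3,603.68 = 7.04%.

Unemployment rate ≈ 7.04%.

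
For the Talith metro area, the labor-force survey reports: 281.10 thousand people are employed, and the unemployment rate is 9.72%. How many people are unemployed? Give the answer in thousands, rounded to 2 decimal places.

Let U be the number unemployed. The labor force is E + U, and U/(E+U) = 0.0972.
So U = 0.0972 × 281.10 / (1 − 0.0972) = 27.3229 / 0.9028 ≈ 30.26 thousand.

About 30.26 thousand are unemployed.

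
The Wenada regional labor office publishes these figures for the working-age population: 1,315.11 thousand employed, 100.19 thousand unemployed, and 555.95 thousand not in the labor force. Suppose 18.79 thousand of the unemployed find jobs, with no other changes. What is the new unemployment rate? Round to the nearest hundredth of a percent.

Initially, labor force = 1,315.11 + 100.19 = 1,415.30 thousand, so u = 100.19/1,415.30 = 7.08%.
After the change, unemployed falls and employed rises by 18.79; labor force unchanged → E = 1,333.90, U = 81.40, labor force = 1,415.30 thousand.
New unemployment rate = 81.40 / 1,415.30 = 5.75%.

New unemployment rate ≈ 5.75%.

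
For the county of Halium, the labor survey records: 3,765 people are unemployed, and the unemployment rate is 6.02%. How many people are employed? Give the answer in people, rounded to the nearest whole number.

About 58,777 are employed.

Labor force = U / u = 3,765 / 0.0602 ≈ 62,542.
Employed = labor force − unemployed = 62,542 − 3,765 = 58,777.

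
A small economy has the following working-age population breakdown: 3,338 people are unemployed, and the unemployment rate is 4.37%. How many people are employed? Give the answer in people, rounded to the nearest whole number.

Labor force = U / u = 3,338 / 0.0437 ≈ 76,384.
Employed = labor force − unemployed = 76,384 − 3,338 = 73,046.

About 73,046 are employed.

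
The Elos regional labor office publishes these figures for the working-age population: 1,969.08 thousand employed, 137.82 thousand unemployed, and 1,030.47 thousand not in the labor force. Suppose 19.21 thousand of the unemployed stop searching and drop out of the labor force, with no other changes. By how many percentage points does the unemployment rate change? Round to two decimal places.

The unemployment rate changes by −0.86 percentage points.

Initially, labor force = 1,969.08 + 137.82 = 2,106.90 thousand, so u = 137.82/2,106.90 = 6.54%.
After the change, unemployed and labor force both fall by 19.21 → E = 1,969.08, U = 118.61, labor force = 2,087.69 thousand.
New unemployment rate = 118.61 / 2,087.69 = 5.68%.
Change = 5.68% − 6.54% = −0.86 percentage points.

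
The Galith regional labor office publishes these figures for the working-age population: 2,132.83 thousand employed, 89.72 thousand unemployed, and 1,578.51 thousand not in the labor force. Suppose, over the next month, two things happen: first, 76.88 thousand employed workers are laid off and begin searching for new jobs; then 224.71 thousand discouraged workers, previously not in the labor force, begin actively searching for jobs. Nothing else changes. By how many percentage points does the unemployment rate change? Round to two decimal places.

The unemployment rate changes by +11.95 percentage points.

Initially, labor force = 2,132.83 + 89.72 = 2,222.55 thousand, so u = 89.72/2,222.55 = 4.04%.
After the first change, employed falls and unemployed rises by 76.88; labor force unchanged → E = 2,055.95, U = 166.60, labor force = 2,222.55 thousand.
After the second change, unemployed and labor force both rise by 224.71 → E = 2,055.95, U = 391.31, labor force = 2,447.26 thousand.
New unemployment rate = 391.31 / 2,447.26 = 15.99%.
Change = 15.99% − 4.04% = +11.95 percentage points.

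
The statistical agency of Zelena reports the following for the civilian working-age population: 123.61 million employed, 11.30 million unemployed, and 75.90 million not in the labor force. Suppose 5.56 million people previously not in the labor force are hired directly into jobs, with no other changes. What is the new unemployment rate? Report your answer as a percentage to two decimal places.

New unemployment rate ≈ 8.04%.

Initially, labor force = 123.61 + 11.30 = 134.91 million, so u = 11.30/134.91 = 8.38%.
After the change, employed and labor force both rise by 5.56; unemployed unchanged → E = 129.17, U = 11.30, labor force = 140.47 million.
New unemployment rate = 11.30 / 140.47 = 8.04%.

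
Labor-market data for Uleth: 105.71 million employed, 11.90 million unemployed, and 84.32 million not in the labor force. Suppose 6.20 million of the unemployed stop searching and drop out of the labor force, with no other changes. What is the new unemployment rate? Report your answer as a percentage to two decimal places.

Initially, labor force = 105.71 + 11.90 = 117.61 million, so u = 11.90/117.61 = 10.12%.
After the change, unemployed and labor force both fall by 6.20 → E = 105.71, U = 5.70, labor force = 111.41 million.
New unemployment rate = 5.70 / 111.41 = 5.12%.

New unemployment rate ≈ 5.12%.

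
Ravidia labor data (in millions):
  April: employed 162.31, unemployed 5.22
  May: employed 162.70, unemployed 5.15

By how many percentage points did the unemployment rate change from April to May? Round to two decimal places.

April: labor force = 162.31 + 5.22 = 167.53; u = 5.22/167.53 = 3.12%.
May: labor force = 162.70 + 5.15 = 167.85; u = 5.15/167.85 = 3.07%.
Change = 3.07% − 3.12% = −0.05 pp.

The unemployment rate changed by −0.05 percentage points.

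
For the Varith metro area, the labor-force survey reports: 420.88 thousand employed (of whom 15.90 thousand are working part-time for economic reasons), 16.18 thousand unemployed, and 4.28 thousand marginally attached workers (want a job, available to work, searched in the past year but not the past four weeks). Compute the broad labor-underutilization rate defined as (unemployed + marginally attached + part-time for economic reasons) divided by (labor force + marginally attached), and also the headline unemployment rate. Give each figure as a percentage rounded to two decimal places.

Broad underutilization rate ≈ 8.24%; headline unemployment rate ≈ 3.70%.

Labor force = 420.88 + 16.18 = 437.06 thousand.
Numerator = 16.18 + 4.28 + 15.90 = 36.36 thousand.
Denominator = 437.06 + 4.28 = 441.34 thousand.
Broad rate = 36.36 / 441.34 = 8.24%.
Headline unemployment rate = 16.18 / 437.06 = 3.70%.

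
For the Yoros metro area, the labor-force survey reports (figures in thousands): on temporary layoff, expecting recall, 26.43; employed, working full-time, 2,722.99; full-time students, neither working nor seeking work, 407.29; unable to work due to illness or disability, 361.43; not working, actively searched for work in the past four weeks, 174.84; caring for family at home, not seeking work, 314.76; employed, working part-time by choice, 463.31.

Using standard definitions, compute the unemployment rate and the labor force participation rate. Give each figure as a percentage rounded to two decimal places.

Unemployment rate ≈ 5.94%; labor force participation rate ≈ 75.77%.

Employed = 2,722.99 + 463.31 = 3,186.30 thousand.
Unemployed = 26.43 + 174.84 = 201.27 thousand (jobless and actively searching, or on temporary layoff).
Labor force = 3,186.30 + 201.27 = 3,387.57 thousand.
Not in labor force = 407.29 + 361.43 + 314.76 = 1,083.48 thousand (those not working and not actively searching are outside the labor force).
Civilian working-age population = 3,387.57 + 1,083.48 = 4,471.05 thousand.
Unemployment rate = 201.27 / 3,387.57 = 5.94%.
Labor force participation rate = 3,387.57 / 4,471.05 = 75.77%.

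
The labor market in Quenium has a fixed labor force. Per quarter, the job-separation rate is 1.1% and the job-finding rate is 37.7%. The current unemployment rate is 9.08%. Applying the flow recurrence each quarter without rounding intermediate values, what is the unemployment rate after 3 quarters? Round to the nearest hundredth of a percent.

Unemployment rate after three quarters ≈ 4.27%.

With a fixed labor force, u_{t+1} = u_t + s·(1−u_t) − f·u_t = u_t·(1−s−f) + s.
Here 1−s−f = 0.612 and s = 0.011.
u_1 = 0.090800 × 0.612 + 0.011 = 0.066570.
u_2 = 0.066570 × 0.612 + 0.011 = 0.051741.
u_3 = 0.051741 × 0.612 + 0.011 = 0.042665.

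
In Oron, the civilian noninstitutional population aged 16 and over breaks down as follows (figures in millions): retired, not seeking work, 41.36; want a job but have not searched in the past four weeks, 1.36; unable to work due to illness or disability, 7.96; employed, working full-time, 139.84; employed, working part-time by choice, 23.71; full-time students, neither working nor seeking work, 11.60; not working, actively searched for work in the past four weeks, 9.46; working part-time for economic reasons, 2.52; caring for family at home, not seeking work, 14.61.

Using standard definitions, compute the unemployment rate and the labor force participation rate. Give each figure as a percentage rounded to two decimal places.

Employed = 139.84 + 23.71 + 2.52 = 166.07 million (anyone who worked, including part-time for economic reasons, counts as employed).
Unemployed = 9.46 million.
Labor force = 166.07 + 9.46 = 175.53 million.
Not in labor force = 41.36 + 1.36 + 7.96 + 11.60 + 14.61 = 76.89 million (those not working and not actively searching are outside the labor force — including those who want a job but have given up searching).
Civilian working-age population = 175.53 + 76.89 = 252.42 million.
Unemployment rate = 9.46 / 175.53 = 5.39%.
Labor force participation rate = 175.53 / 252.42 = 69.54%.

Unemployment rate ≈ 5.39%; labor force participation rate ≈ 69.54%.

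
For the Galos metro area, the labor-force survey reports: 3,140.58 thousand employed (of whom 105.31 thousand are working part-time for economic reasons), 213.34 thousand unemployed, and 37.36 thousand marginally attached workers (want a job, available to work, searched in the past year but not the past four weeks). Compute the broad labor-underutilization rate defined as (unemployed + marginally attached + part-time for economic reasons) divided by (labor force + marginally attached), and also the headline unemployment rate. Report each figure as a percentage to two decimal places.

Labor force = 3,140.58 + 213.34 = 3,353.92 thousand.
Numerator = 213.34 + 37.36 + 105.31 = 356.01 thousand.
Denominator = 3,353.92 + 37.36 = 3,391.28 thousand.
Broad rate = 356.01 / 3,391.28 = 10.50%.
Headline unemployment rate = 213.34 / 3,353.92 = 6.36%.

Broad underutilization rate ≈ 10.50%; headline unemployment rate ≈ 6.36%.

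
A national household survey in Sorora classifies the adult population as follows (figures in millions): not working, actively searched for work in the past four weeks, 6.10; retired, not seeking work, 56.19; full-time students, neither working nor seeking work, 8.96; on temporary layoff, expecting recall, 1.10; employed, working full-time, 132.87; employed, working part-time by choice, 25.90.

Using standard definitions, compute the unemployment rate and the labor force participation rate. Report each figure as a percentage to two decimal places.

Unemployment rate ≈ 4.34%; labor force participation rate ≈ 71.81%.

Employed = 132.87 + 25.90 = 158.77 million.
Unemployed = 6.10 + 1.10 = 7.20 million (jobless and actively searching, or on temporary layoff).
Labor force = 158.77 + 7.20 = 165.97 million.
Not in labor force = 56.19 + 8.96 = 65.15 million (those not working and not actively searching are outside the labor force).
Civilian working-age population = 165.97 + 65.15 = 231.12 million.
Unemployment rate = 7.20 / 165.97 = 4.34%.
Labor force participation rate = 165.97 / 231.12 = 71.81%.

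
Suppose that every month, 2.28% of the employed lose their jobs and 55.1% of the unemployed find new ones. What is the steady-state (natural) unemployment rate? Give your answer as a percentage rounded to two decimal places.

At steady state the flows balance: s·E = f·U, so U/(E+U) = s/(s+f).
u* = 2.28 / (2.28 + 55.1) = 2.28 / 57.38 = 3.97%.

Steady-state unemployment rate ≈ 3.97%.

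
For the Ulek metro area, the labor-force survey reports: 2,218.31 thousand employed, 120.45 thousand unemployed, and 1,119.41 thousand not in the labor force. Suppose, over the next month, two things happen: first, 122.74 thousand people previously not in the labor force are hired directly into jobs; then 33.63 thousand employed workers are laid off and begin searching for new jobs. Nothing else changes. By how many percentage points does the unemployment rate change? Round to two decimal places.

The unemployment rate changes by +1.11 percentage points.

Initially, labor force = 2,218.31 + 120.45 = 2,338.76 thousand, so u = 120.45/2,338.76 = 5.15%.
After the first change, employed and labor force both rise by 122.74; unemployed unchanged → E = 2,341.05, U = 120.45, labor force = 2,461.50 thousand.
After the second change, employed falls and unemployed rises by 33.63; labor force unchanged → E = 2,307.42, U = 154.08, labor force = 2,461.50 thousand.
New unemployment rate = 154.08 / 2,461.50 = 6.26%.
Change = 6.26% − 5.15% = +1.11 percentage points.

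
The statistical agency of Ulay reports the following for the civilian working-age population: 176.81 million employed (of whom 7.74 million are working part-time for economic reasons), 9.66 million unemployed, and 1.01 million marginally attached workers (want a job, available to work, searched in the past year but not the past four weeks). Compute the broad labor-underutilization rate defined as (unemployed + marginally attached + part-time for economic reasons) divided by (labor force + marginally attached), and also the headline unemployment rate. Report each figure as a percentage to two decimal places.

Labor force = 176.81 + 9.66 = 186.47 million.
Numerator = 9.66 + 1.01 + 7.74 = 18.41 million.
Denominator = 186.47 + 1.01 = 187.48 million.
Broad rate = 18.41 / 187.48 = 9.82%.
Headline unemployment rate = 9.66 / 186.47 = 5.18%.

Broad underutilization rate ≈ 9.82%; headline unemployment rate ≈ 5.18%.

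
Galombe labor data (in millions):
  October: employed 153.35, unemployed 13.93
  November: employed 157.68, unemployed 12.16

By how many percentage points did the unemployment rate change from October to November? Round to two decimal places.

The unemployment rate changed by −1.17 percentage points.

October: labor force = 153.35 + 13.93 = 167.28; u = 13.93/167.28 = 8.33%.
November: labor force = 157.68 + 12.16 = 169.84; u = 12.16/169.84 = 7.16%.
Change = 7.16% − 8.33% = −1.17 pp.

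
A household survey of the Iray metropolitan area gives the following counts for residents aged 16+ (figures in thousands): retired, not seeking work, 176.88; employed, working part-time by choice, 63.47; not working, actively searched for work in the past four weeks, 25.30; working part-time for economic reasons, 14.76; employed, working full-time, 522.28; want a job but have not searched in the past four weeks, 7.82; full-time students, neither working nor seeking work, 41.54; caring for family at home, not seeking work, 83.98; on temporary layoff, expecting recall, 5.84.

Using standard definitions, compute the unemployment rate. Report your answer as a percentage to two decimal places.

Unemployment rate ≈ 4.93%.

Employed = 63.47 + 14.76 + 522.28 = 600.51 thousand (anyone who worked, including part-time for economic reasons, counts as employed).
Unemployed = 25.30 + 5.84 = 31.14 thousand (jobless and actively searching, or on temporary layoff).
Labor force = 600.51 + 31.14 = 631.65 thousand.
Unemployment rate = 31.14 / 631.65 = 4.93%.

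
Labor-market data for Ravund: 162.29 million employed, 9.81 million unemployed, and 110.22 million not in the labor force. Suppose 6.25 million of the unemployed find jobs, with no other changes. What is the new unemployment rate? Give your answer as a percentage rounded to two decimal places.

Initially, labor force = 162.29 + 9.81 = 172.10 million, so u = 9.81/172.10 = 5.70%.
After the change, unemployed falls and employed rises by 6.25; labor force unchanged → E = 168.54, U = 3.56, labor force = 172.10 million.
New unemployment rate = 3.56 / 172.10 = 2.07%.

New unemployment rate ≈ 2.07%.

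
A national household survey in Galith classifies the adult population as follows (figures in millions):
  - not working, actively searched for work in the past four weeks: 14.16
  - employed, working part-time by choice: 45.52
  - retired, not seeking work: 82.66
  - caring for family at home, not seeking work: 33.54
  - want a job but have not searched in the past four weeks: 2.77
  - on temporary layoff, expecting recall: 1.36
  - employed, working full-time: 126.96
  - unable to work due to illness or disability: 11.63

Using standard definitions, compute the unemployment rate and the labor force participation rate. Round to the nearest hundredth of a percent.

Employed = 45.52 + 126.96 = 172.48 million.
Unemployed = 14.16 + 1.36 = 15.52 million (jobless and actively searching, or on temporary layoff).
Labor force = 172.48 + 15.52 = 188.00 million.
Not in labor force = 82.66 + 33.54 + 2.77 + 11.63 = 130.60 million (those not working and not actively searching are outside the labor force — including those who want a job but have given up searching).
Civilian working-age population = 188.00 + 130.60 = 318.60 million.
Unemployment rate = 15.52 / 188.00 = 8.26%.
Labor force participation rate = 188.00 / 318.60 = 59.01%.

Unemployment rate ≈ 8.26%; labor force participation rate ≈ 59.01%.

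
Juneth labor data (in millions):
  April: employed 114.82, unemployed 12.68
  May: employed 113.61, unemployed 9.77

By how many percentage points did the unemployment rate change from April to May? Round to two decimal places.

The unemployment rate changed by −2.03 percentage points.

April: labor force = 114.82 + 12.68 = 127.50; u = 12.68/127.50 = 9.95%.
May: labor force = 113.61 + 9.77 = 123.38; u = 9.77/123.38 = 7.92%.
Change = 7.92% − 9.95% = −2.03 pp.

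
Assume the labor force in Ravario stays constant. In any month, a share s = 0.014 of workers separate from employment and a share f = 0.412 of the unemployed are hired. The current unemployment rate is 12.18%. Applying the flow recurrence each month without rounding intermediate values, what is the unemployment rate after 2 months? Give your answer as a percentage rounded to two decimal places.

Unemployment rate after two months ≈ 6.22%.

With a fixed labor force, u_{t+1} = u_t + s·(1−u_t) − f·u_t = u_t·(1−s−f) + s.
Here 1−s−f = 0.574 and s = 0.014.
u_1 = 0.121800 × 0.574 + 0.014 = 0.083913.
u_2 = 0.083913 × 0.574 + 0.014 = 0.062166.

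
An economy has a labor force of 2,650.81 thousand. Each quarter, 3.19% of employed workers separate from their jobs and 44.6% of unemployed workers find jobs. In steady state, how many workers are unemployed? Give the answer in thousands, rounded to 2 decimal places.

About 176.94 thousand are unemployed in steady state.

Steady-state unemployment rate u* = s/(s+f) = 3.19/(3.19+44.6) = 0.066750.
Unemployed = u* × labor force = 0.066750 × 2,650.81 ≈ 176.94 thousand.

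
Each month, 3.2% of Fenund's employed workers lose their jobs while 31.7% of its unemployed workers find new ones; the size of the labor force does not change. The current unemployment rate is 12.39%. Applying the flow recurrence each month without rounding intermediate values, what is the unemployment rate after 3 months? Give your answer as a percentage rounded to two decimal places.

With a fixed labor force, u_{t+1} = u_t + s·(1−u_t) − f·u_t = u_t·(1−s−f) + s.
Here 1−s−f = 0.651 and s = 0.032.
u_1 = 0.123900 × 0.651 + 0.032 = 0.112659.
u_2 = 0.112659 × 0.651 + 0.032 = 0.105341.
u_3 = 0.105341 × 0.651 + 0.032 = 0.100577.

Unemployment rate after three months ≈ 10.06%.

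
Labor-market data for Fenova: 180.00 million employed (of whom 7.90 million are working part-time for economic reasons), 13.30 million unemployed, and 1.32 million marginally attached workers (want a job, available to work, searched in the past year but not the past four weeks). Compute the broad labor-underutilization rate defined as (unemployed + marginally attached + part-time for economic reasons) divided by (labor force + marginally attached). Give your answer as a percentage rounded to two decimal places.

Labor force = 180.00 + 13.30 = 193.30 million.
Numerator = 13.30 + 1.32 + 7.90 = 22.52 million.
Denominator = 193.30 + 1.32 = 194.62 million.
Broad rate = 22.52 / 194.62 = 11.57%.

Broad underutilization rate ≈ 11.57%.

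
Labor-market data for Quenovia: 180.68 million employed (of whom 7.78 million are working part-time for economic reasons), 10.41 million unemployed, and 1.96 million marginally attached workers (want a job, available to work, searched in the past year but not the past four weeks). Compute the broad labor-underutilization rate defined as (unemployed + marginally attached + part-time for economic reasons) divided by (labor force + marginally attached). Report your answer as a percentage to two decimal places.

Broad underutilization rate ≈ 10.44%.

Labor force = 180.68 + 10.41 = 191.09 million.
Numerator = 10.41 + 1.96 + 7.78 = 20.15 million.
Denominator = 191.09 + 1.96 = 193.05 million.
Broad rate = 20.15 / 193.05 = 10.44%.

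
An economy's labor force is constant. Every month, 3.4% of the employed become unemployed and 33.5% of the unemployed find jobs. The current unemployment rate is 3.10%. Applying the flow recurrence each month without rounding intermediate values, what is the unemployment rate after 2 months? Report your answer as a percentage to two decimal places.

Unemployment rate after two months ≈ 6.78%.

With a fixed labor force, u_{t+1} = u_t + s·(1−u_t) − f·u_t = u_t·(1−s−f) + s.
Here 1−s−f = 0.631 and s = 0.034.
u_1 = 0.031000 × 0.631 + 0.034 = 0.053561.
u_2 = 0.053561 × 0.631 + 0.034 = 0.067797.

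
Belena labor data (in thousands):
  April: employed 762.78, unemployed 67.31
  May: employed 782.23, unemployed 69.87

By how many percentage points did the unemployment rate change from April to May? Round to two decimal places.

April: labor force = 762.78 + 67.31 = 830.09; u = 67.31/830.09 = 8.11%.
May: labor force = 782.23 + 69.87 = 852.10; u = 69.87/852.10 = 8.20%.
Change = 8.20% − 8.11% = +0.09 pp.

The unemployment rate changed by +0.09 percentage points.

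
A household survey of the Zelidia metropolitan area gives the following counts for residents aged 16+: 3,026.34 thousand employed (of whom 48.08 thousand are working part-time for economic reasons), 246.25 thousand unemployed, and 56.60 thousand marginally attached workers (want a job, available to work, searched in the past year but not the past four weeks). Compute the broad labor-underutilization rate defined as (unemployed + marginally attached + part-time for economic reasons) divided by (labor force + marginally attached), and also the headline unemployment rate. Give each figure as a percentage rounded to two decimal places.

Labor force = 3,026.34 + 246.25 = 3,272.59 thousand.
Numerator = 246.25 + 56.60 + 48.08 = 350.93 thousand.
Denominator = 3,272.59 + 56.60 = 3,329.19 thousand.
Broad rate = 350.93 / 3,329.19 = 10.54%.
Headline unemployment rate = 246.25 / 3,272.59 = 7.52%.

Broad underutilization rate ≈ 10.54%; headline unemployment rate ≈ 7.52%.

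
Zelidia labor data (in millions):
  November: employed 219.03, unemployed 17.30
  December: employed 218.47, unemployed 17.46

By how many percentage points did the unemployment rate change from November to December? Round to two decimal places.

The unemployment rate changed by +0.08 percentage points.

November: labor force = 219.03 + 17.30 = 236.33; u = 17.30/236.33 = 7.32%.
December: labor force = 218.47 + 17.46 = 235.93; u = 17.46/235.93 = 7.40%.
Change = 7.40% − 7.32% = +0.08 pp.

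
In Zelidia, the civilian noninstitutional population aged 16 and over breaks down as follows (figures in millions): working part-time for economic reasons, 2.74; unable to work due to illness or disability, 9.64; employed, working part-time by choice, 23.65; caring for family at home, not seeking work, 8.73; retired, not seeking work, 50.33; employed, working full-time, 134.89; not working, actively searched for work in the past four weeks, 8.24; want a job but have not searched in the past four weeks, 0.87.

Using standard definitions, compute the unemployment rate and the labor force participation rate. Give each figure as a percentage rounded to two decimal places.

Employed = 2.74 + 23.65 + 134.89 = 161.28 million (anyone who worked, including part-time for economic reasons, counts as employed).
Unemployed = 8.24 million.
Labor force = 161.28 + 8.24 = 169.52 million.
Not in labor force = 9.64 + 8.73 + 50.33 + 0.87 = 69.57 million (those not working and not actively searching are outside the labor force — including those who want a job but have given up searching).
Civilian working-age population = 169.52 + 69.57 = 239.09 million.
Unemployment rate = 8.24 / 169.52 = 4.86%.
Labor force participation rate = 169.52 / 239.09 = 70.90%.

Unemployment rate ≈ 4.86%; labor force participation rate ≈ 70.90%.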